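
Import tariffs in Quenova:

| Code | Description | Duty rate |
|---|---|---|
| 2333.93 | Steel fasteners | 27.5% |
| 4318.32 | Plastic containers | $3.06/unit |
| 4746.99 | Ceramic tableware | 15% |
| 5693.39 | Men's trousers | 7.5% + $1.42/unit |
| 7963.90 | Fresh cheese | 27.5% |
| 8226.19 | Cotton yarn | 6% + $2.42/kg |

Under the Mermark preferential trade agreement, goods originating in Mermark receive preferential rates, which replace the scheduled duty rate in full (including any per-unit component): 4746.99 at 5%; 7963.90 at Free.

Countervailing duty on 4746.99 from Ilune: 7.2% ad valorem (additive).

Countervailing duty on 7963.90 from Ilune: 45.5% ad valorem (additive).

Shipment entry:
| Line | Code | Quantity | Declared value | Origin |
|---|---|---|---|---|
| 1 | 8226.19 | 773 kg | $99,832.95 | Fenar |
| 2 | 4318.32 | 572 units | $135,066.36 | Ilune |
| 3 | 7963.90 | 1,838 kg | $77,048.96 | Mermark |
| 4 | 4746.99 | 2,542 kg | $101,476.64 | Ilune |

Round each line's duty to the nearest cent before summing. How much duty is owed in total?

$32,138.77

Line 1 (8226.19, Fenar, 773 kg, $99,832.95):
Base rate for 8226.19 is 6% + $2.42/kg.
Duty = $99,832.95 × 6% + 773 × $2.42 = $7,860.64.
Line 2 (4318.32, Ilune, 572 units, $135,066.36):
Base rate for 4318.32 is $3.06/unit.
Duty = 572 × $3.06 = $1,750.32.
Line 3 (7963.90, Mermark, 1,838 kg, $77,048.96):
Base rate for 7963.90 is 27.5%.
Origin Mermark qualifies under the Quenova–Mermark agreement and 7963.90 is covered: preferential rate Free applies instead.
The additional-duty order on 7963.90 targets Ilune, not Mermark; it does not apply.
Duty = $77,048.96 × 0% = $0.00.
Line 4 (4746.99, Ilune, 2,542 kg, $101,476.64):
Base rate for 4746.99 is 15%.
4746.99 has an FTA preferential rate, but origin Ilune is not Mermark; base rate stands.
Additional duty on 4746.99 from Ilune: +7.2%. Applied ad valorem rate: 15% + 7.2% = 22.2%.
Duty = $101,476.64 × 22.2% = $22,527.81.
Total = $7,860.64 + $1,750.32 + $0.00 + $22,527.81 = $32,138.77.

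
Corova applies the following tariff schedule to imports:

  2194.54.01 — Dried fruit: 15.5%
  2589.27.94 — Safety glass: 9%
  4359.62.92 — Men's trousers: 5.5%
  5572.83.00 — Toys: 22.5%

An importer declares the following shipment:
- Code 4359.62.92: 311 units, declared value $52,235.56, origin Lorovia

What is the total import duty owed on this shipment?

$2,872.96

Line 1 (4359.62.92, Lorovia, 311 units, $52,235.56):
Base rate for 4359.62.92 is 5.5%.
Duty = $52,235.56 × 5.5% = $2,872.96.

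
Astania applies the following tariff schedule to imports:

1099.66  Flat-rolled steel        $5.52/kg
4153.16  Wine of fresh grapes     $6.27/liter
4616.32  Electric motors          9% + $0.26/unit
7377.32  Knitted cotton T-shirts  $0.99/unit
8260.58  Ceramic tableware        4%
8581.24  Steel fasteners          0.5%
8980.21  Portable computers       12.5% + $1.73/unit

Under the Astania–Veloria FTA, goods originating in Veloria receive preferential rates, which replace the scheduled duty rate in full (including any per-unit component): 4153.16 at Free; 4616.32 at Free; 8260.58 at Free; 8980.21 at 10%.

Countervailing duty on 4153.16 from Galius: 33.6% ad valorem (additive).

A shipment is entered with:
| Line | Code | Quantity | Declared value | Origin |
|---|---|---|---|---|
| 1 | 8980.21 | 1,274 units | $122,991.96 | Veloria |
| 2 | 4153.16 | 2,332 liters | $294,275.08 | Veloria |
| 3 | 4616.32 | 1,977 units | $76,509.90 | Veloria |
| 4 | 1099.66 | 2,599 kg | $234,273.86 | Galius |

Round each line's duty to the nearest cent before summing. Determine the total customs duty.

$26,645.68

Line 1 (8980.21, Veloria, 1,274 units, $122,991.96):
Base rate for 8980.21 is 12.5% + $1.73/unit.
Origin Veloria qualifies under the Astania–Veloria agreement and 8980.21 is covered: preferential rate 10% applies instead.
Duty = $122,991.96 × 10% = $12,299.20.
Line 2 (4153.16, Veloria, 2,332 liters, $294,275.08):
Base rate for 4153.16 is $6.27/liter.
Origin Veloria qualifies under the Astania–Veloria agreement and 4153.16 is covered: preferential rate Free applies instead.
The additional-duty order on 4153.16 targets Galius, not Veloria; it does not apply.
Duty = $294,275.08 × 0% = $0.00.
Line 3 (4616.32, Veloria, 1,977 units, $76,509.90):
Base rate for 4616.32 is 9% + $0.26/unit.
Origin Veloria qualifies under the Astania–Veloria agreement and 4616.32 is covered: preferential rate Free applies instead.
Duty = $76,509.90 × 0% = $0.00.
Line 4 (1099.66, Galius, 2,599 kg, $234,273.86):
Base rate for 1099.66 is $5.52/kg.
Duty = 2,599 × $5.52 = $14,346.48.
Total = $12,299.20 + $0.00 + $0.00 + $14,346.48 = $26,645.68.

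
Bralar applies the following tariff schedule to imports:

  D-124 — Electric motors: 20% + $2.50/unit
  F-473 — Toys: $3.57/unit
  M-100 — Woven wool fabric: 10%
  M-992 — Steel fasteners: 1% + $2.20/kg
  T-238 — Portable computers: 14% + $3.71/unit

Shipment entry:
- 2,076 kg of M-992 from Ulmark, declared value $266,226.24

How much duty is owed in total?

Line 1 (M-992, Ulmark, 2,076 kg, $266,226.24):
Base rate for M-992 is 1% + $2.20/kg.
Duty = $266,226.24 × 1% + 2,076 × $2.20 = $7,229.46.

$7,229.46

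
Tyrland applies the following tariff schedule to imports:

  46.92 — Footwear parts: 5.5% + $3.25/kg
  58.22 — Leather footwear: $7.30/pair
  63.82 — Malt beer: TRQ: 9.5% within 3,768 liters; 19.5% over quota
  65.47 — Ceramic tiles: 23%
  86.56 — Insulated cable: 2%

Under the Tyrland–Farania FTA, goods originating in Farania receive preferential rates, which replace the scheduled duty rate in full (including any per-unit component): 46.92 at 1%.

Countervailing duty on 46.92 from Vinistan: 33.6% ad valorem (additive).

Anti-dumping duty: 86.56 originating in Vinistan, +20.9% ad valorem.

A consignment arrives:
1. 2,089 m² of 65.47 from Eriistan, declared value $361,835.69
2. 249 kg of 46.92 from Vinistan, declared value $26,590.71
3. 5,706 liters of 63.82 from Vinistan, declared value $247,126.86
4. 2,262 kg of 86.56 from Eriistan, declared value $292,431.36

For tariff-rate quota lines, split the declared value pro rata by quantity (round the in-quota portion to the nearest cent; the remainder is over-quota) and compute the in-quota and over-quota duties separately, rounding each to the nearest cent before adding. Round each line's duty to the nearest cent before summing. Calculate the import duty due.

Line 1 (65.47, Eriistan, 2,089 m², $361,835.69):
Base rate for 65.47 is 23%.
Duty = $361,835.69 × 23% = $83,222.21.
Line 2 (46.92, Vinistan, 249 kg, $26,590.71):
Base rate for 46.92 is 5.5% + $3.25/kg.
46.92 has an FTA preferential rate, but origin Vinistan is not Farania; base rate stands.
Additional duty on 46.92 from Vinistan: +33.6%. Applied ad valorem rate: 5.5% + 33.6% = 39.1%.
Duty = $26,590.71 × 39.1% + 249 × $3.25 = $11,206.22.
Line 3 (63.82, Vinistan, 5,706 liters, $247,126.86):
Code 63.82 is under a tariff-rate quota (threshold 3,768 liters). In-quota: 3,768 liters at 9.5%; over-quota: 1,938 liters at 19.5%.
Pro-rata value split: in-quota = $247,126.86 × 3,768/5,706 = $163,192.08; over-quota = $247,126.86 − $163,192.08 = $83,934.78.
In-quota duty = $163,192.08 × 9.5% = $15,503.25. Over-quota duty = $83,934.78 × 19.5% = $16,367.28.
Line duty = $15,503.25 + $16,367.28 = $31,870.53.
Line 4 (86.56, Eriistan, 2,262 kg, $292,431.36):
Base rate for 86.56 is 2%.
The additional-duty order on 86.56 targets Vinistan, not Eriistan; it does not apply.
Duty = $292,431.36 × 2% = $5,848.63.
Total = $83,222.21 + $11,206.22 + $31,870.53 + $5,848.63 = $132,147.59.

$132,147.59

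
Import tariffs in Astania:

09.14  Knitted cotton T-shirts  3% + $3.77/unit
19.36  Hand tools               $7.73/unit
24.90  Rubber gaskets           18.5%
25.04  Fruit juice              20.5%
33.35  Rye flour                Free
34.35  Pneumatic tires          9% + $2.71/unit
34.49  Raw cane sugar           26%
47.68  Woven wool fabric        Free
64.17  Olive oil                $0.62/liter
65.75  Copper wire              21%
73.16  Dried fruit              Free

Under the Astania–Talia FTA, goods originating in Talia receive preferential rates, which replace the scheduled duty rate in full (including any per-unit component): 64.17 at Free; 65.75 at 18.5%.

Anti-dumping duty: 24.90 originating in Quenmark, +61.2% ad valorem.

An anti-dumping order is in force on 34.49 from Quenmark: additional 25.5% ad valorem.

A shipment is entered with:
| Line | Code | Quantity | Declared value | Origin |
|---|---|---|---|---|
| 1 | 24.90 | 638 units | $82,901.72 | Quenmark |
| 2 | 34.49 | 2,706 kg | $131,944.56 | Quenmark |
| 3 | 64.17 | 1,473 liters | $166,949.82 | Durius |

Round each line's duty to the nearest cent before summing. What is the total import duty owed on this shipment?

Line 1 (24.90, Quenmark, 638 units, $82,901.72):
Base rate for 24.90 is 18.5%.
Additional duty on 24.90 from Quenmark: +61.2%. Applied ad valorem rate: 18.5% + 61.2% = 79.7%.
Duty = $82,901.72 × 79.7% = $66,072.67.
Line 2 (34.49, Quenmark, 2,706 kg, $131,944.56):
Base rate for 34.49 is 26%.
Additional duty on 34.49 from Quenmark: +25.5%. Applied ad valorem rate: 26% + 25.5% = 51.5%.
Duty = $131,944.56 × 51.5% = $67,951.45.
Line 3 (64.17, Durius, 1,473 liters, $166,949.82):
Base rate for 64.17 is $0.62/liter.
64.17 has an FTA preferential rate, but origin Durius is not Talia; base rate stands.
Duty = 1,473 × $0.62 = $913.26.
Total = $66,072.67 + $67,951.45 + $913.26 = $134,937.38.

$134,937.38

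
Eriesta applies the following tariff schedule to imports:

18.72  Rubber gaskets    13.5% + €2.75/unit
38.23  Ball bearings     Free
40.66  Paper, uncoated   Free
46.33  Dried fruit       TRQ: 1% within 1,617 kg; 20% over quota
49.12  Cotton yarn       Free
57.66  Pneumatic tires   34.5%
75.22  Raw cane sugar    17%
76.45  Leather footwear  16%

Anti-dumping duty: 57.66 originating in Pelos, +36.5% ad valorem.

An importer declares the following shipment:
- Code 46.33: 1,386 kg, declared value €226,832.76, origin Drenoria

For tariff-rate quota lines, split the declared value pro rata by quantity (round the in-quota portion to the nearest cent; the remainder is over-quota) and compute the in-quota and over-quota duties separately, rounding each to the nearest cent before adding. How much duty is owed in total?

€2,268.33

Line 1 (46.33, Drenoria, 1,386 kg, €226,832.76):
Code 46.33 is under a tariff-rate quota (threshold 1,617 kg). Quantity 1,386 kg is within the quota, so the in-quota rate 1% applies to the full value.
Duty = €226,832.76 × 1% = €2,268.33.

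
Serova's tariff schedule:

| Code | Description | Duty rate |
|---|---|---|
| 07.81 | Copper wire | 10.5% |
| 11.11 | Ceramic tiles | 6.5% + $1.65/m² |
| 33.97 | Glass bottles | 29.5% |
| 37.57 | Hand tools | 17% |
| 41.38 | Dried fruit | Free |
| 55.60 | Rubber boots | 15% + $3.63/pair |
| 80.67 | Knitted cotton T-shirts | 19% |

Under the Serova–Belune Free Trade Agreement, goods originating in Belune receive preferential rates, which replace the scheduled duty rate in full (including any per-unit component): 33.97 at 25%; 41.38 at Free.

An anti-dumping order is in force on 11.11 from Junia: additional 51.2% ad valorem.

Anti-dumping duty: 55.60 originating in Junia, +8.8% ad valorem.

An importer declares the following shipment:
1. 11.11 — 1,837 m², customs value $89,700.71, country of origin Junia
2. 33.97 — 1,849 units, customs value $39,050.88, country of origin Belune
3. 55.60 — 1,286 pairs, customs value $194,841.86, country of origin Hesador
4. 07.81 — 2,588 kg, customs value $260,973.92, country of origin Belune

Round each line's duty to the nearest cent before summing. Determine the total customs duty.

Line 1 (11.11, Junia, 1,837 m², $89,700.71):
Base rate for 11.11 is 6.5% + $1.65/m².
Additional duty on 11.11 from Junia: +51.2%. Applied ad valorem rate: 6.5% + 51.2% = 57.7%.
Duty = $89,700.71 × 57.7% + 1,837 × $1.65 = $54,788.36.
Line 2 (33.97, Belune, 1,849 units, $39,050.88):
Base rate for 33.97 is 29.5%.
Origin Belune qualifies under the Serova–Belune agreement and 33.97 is covered: preferential rate 25% applies instead.
Duty = $39,050.88 × 25% = $9,762.72.
Line 3 (55.60, Hesador, 1,286 pairs, $194,841.86):
Base rate for 55.60 is 15% + $3.63/pair.
The additional-duty order on 55.60 targets Junia, not Hesador; it does not apply.
Duty = $194,841.86 × 15% + 1,286 × $3.63 = $33,894.46.
Line 4 (07.81, Belune, 2,588 kg, $260,973.92):
Base rate for 07.81 is 10.5%.
Origin Belune is the FTA partner but 07.81 is not on the preference list; base rate stands.
Duty = $260,973.92 × 10.5% = $27,402.26.
Total = $54,788.36 + $9,762.72 + $33,894.46 + $27,402.26 = $125,847.80.

$125,847.80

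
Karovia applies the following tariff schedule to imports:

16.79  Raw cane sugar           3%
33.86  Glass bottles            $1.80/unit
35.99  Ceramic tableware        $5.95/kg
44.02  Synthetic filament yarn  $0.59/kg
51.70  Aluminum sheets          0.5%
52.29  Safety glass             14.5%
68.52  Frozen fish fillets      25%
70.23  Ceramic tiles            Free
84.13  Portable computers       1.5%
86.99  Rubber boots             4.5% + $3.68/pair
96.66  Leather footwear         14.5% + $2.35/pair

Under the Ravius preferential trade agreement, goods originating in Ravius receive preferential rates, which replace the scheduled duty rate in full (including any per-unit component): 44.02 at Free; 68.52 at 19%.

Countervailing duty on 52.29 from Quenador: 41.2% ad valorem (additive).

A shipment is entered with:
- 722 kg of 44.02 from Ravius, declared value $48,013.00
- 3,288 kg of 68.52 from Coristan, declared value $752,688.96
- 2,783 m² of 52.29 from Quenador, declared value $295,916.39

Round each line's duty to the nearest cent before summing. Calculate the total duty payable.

Line 1 (44.02, Ravius, 722 kg, $48,013.00):
Base rate for 44.02 is $0.59/kg.
Origin Ravius qualifies under the Karovia–Ravius agreement and 44.02 is covered: preferential rate Free applies instead.
Duty = $48,013.00 × 0% = $0.00.
Line 2 (68.52, Coristan, 3,288 kg, $752,688.96):
Base rate for 68.52 is 25%.
68.52 has an FTA preferential rate, but origin Coristan is not Ravius; base rate stands.
Duty = $752,688.96 × 25% = $188,172.24.
Line 3 (52.29, Quenador, 2,783 m², $295,916.39):
Base rate for 52.29 is 14.5%.
Additional duty on 52.29 from Quenador: +41.2%. Applied ad valorem rate: 14.5% + 41.2% = 55.7%.
Duty = $295,916.39 × 55.7% = $164,825.43.
Total = $0.00 + $188,172.24 + $164,825.43 = $352,997.67.

$352,997.67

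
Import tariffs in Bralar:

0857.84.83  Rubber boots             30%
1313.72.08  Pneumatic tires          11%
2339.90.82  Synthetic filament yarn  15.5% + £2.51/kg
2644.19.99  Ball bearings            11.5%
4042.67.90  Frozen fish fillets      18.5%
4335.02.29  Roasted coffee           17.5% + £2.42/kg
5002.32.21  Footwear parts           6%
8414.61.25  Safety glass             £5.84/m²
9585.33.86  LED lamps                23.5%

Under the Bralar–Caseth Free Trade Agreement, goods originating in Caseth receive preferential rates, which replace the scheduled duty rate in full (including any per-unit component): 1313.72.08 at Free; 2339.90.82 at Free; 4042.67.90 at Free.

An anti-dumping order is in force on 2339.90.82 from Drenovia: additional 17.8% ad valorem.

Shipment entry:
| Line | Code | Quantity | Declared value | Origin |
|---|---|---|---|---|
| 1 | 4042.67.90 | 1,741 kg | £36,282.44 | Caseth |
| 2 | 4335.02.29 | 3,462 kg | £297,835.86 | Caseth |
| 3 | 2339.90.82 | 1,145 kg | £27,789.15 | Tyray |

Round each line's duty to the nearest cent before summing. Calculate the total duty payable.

Line 1 (4042.67.90, Caseth, 1,741 kg, £36,282.44):
Base rate for 4042.67.90 is 18.5%.
Origin Caseth qualifies under the Bralar–Caseth agreement and 4042.67.90 is covered: preferential rate Free applies instead.
Duty = £36,282.44 × 0% = £0.00.
Line 2 (4335.02.29, Caseth, 3,462 kg, £297,835.86):
Base rate for 4335.02.29 is 17.5% + £2.42/kg.
Origin Caseth is the FTA partner but 4335.02.29 is not on the preference list; base rate stands.
Duty = £297,835.86 × 17.5% + 3,462 × £2.42 = £60,499.32.
Line 3 (2339.90.82, Tyray, 1,145 kg, £27,789.15):
Base rate for 2339.90.82 is 15.5% + £2.51/kg.
2339.90.82 has an FTA preferential rate, but origin Tyray is not Caseth; base rate stands.
The additional-duty order on 2339.90.82 targets Drenovia, not Tyray; it does not apply.
Duty = £27,789.15 × 15.5% + 1,145 × £2.51 = £7,181.27.
Total = £0.00 + £60,499.32 + £7,181.27 = £67,680.59.

£67,680.59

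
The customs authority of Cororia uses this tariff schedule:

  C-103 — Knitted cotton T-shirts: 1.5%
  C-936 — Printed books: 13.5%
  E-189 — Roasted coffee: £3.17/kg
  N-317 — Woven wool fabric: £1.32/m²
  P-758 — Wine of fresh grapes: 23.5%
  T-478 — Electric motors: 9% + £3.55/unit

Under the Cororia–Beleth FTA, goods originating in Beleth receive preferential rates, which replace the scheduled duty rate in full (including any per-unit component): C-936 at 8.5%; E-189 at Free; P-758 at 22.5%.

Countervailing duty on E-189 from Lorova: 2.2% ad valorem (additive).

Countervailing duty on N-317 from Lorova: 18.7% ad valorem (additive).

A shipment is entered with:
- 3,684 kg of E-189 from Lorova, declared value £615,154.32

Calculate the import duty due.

£25,211.68

Line 1 (E-189, Lorova, 3,684 kg, £615,154.32):
Base rate for E-189 is £3.17/kg.
E-189 has an FTA preferential rate, but origin Lorova is not Beleth; base rate stands.
Additional duty on E-189 from Lorova: +2.2% ad valorem. Applied ad valorem rate = 2.2%.
Duty = £615,154.32 × 2.2% + 3,684 × £3.17 = £25,211.68.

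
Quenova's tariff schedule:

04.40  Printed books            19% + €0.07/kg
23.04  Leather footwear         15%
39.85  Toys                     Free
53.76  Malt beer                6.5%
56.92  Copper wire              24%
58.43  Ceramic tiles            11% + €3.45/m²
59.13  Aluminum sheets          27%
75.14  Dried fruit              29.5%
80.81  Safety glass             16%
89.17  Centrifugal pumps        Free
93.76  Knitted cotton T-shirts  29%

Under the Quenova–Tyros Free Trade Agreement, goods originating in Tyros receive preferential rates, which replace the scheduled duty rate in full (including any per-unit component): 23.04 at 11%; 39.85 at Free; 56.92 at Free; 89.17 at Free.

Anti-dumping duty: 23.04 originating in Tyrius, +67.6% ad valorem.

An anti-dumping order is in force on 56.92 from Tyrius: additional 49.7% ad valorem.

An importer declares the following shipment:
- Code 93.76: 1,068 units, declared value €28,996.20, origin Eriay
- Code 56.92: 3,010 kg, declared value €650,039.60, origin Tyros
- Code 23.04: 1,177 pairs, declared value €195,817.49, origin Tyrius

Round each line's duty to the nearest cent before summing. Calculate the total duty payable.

Line 1 (93.76, Eriay, 1,068 units, €28,996.20):
Base rate for 93.76 is 29%.
Duty = €28,996.20 × 29% = €8,408.90.
Line 2 (56.92, Tyros, 3,010 kg, €650,039.60):
Base rate for 56.92 is 24%.
Origin Tyros qualifies under the Quenova–Tyros agreement and 56.92 is covered: preferential rate Free applies instead.
The additional-duty order on 56.92 targets Tyrius, not Tyros; it does not apply.
Duty = €650,039.60 × 0% = €0.00.
Line 3 (23.04, Tyrius, 1,177 pairs, €195,817.49):
Base rate for 23.04 is 15%.
23.04 has an FTA preferential rate, but origin Tyrius is not Tyros; base rate stands.
Additional duty on 23.04 from Tyrius: +67.6%. Applied ad valorem rate: 15% + 67.6% = 82.6%.
Duty = €195,817.49 × 82.6% = €161,745.25.
Total = €8,408.90 + €0.00 + €161,745.25 = €170,154.15.

€170,154.15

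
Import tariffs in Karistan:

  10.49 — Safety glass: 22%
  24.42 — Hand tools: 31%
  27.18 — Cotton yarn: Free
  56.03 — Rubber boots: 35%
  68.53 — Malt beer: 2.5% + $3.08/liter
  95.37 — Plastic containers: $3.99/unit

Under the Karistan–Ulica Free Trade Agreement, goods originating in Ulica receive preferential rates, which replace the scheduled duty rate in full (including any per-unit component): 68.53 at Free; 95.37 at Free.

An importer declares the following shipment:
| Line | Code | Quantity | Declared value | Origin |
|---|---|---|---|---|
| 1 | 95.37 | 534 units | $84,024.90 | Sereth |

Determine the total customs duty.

Line 1 (95.37, Sereth, 534 units, $84,024.90):
Base rate for 95.37 is $3.99/unit.
95.37 has an FTA preferential rate, but origin Sereth is not Ulica; base rate stands.
Duty = 534 × $3.99 = $2,130.66.

$2,130.66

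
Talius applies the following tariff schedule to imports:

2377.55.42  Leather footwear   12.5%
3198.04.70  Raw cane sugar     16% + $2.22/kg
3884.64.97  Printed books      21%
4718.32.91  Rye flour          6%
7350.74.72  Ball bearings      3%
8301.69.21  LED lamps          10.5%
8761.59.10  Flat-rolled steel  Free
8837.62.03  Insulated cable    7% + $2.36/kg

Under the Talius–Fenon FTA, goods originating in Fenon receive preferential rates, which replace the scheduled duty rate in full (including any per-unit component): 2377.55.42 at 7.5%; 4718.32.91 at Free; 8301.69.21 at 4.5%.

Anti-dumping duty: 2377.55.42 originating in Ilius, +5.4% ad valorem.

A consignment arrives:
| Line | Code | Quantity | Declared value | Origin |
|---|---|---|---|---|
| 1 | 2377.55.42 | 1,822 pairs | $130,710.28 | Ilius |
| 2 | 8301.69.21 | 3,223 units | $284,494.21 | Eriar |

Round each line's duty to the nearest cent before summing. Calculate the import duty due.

$53,269.03

Line 1 (2377.55.42, Ilius, 1,822 pairs, $130,710.28):
Base rate for 2377.55.42 is 12.5%.
2377.55.42 has an FTA preferential rate, but origin Ilius is not Fenon; base rate stands.
Additional duty on 2377.55.42 from Ilius: +5.4%. Applied ad valorem rate: 12.5% + 5.4% = 17.9%.
Duty = $130,710.28 × 17.9% = $23,397.14.
Line 2 (8301.69.21, Eriar, 3,223 units, $284,494.21):
Base rate for 8301.69.21 is 10.5%.
8301.69.21 has an FTA preferential rate, but origin Eriar is not Fenon; base rate stands.
Duty = $284,494.21 × 10.5% = $29,871.89.
Total = $23,397.14 + $29,871.89 = $53,269.03.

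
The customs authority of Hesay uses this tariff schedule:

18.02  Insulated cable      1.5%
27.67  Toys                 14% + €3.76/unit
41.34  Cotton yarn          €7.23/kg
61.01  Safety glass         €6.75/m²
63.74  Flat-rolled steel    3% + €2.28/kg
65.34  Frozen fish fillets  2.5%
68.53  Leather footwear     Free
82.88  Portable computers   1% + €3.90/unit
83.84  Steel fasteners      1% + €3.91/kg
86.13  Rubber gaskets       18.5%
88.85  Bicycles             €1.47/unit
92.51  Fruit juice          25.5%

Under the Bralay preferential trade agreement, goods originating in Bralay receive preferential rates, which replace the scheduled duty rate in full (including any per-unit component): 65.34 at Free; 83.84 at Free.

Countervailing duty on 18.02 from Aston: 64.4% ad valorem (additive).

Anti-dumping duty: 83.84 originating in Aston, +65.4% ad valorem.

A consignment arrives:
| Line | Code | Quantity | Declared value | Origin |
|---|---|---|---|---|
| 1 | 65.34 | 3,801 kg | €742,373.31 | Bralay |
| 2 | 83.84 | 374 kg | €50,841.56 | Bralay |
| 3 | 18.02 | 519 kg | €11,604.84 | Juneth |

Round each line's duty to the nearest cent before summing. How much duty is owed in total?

Line 1 (65.34, Bralay, 3,801 kg, €742,373.31):
Base rate for 65.34 is 2.5%.
Origin Bralay qualifies under the Hesay–Bralay agreement and 65.34 is covered: preferential rate Free applies instead.
Duty = €742,373.31 × 0% = €0.00.
Line 2 (83.84, Bralay, 374 kg, €50,841.56):
Base rate for 83.84 is 1% + €3.91/kg.
Origin Bralay qualifies under the Hesay–Bralay agreement and 83.84 is covered: preferential rate Free applies instead.
The additional-duty order on 83.84 targets Aston, not Bralay; it does not apply.
Duty = €50,841.56 × 0% = €0.00.
Line 3 (18.02, Juneth, 519 kg, €11,604.84):
Base rate for 18.02 is 1.5%.
The additional-duty order on 18.02 targets Aston, not Juneth; it does not apply.
Duty = €11,604.84 × 1.5% = €174.07.
Total = €0.00 + €0.00 + €174.07 = €174.07.

€174.07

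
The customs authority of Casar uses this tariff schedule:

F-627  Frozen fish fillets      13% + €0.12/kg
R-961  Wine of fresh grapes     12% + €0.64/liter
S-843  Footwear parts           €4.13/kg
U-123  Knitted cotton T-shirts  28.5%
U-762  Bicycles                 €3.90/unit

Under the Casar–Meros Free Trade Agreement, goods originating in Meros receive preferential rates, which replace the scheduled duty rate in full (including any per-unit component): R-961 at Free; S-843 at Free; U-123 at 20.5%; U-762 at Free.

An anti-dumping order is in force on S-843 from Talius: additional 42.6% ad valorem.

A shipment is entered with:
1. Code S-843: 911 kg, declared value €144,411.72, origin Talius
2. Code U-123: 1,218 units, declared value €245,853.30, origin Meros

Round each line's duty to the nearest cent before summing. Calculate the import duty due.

Line 1 (S-843, Talius, 911 kg, €144,411.72):
Base rate for S-843 is €4.13/kg.
S-843 has an FTA preferential rate, but origin Talius is not Meros; base rate stands.
Additional duty on S-843 from Talius: +42.6% ad valorem. Applied ad valorem rate = 42.6%.
Duty = €144,411.72 × 42.6% + 911 × €4.13 = €65,281.82.
Line 2 (U-123, Meros, 1,218 units, €245,853.30):
Base rate for U-123 is 28.5%.
Origin Meros qualifies under the Casar–Meros agreement and U-123 is covered: preferential rate 20.5% applies instead.
Duty = €245,853.30 × 20.5% = €50,399.93.
Total = €65,281.82 + €50,399.93 = €115,681.75.

€115,681.75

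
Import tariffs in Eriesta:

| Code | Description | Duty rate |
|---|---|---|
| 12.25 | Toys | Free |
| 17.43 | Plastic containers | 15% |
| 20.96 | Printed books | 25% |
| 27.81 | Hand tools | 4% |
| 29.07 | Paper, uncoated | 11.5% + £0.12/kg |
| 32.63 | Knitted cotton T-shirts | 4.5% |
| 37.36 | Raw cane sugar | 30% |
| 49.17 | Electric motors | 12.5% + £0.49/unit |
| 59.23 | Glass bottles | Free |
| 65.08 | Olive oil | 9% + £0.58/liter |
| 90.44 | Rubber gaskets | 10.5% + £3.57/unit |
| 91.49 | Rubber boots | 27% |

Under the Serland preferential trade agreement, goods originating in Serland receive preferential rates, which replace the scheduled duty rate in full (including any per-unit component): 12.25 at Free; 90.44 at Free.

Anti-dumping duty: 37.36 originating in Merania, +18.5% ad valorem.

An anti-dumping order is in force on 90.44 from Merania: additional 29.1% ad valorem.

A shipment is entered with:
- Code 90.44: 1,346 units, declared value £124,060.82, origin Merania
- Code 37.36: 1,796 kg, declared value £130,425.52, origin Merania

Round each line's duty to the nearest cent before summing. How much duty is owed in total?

Line 1 (90.44, Merania, 1,346 units, £124,060.82):
Base rate for 90.44 is 10.5% + £3.57/unit.
90.44 has an FTA preferential rate, but origin Merania is not Serland; base rate stands.
Additional duty on 90.44 from Merania: +29.1%. Applied ad valorem rate: 10.5% + 29.1% = 39.6%.
Duty = £124,060.82 × 39.6% + 1,346 × £3.57 = £53,933.30.
Line 2 (37.36, Merania, 1,796 kg, £130,425.52):
Base rate for 37.36 is 30%.
Additional duty on 37.36 from Merania: +18.5%. Applied ad valorem rate: 30% + 18.5% = 48.5%.
Duty = £130,425.52 × 48.5% = £63,256.38.
Total = £53,933.30 + £63,256.38 = £117,189.68.

£117,189.68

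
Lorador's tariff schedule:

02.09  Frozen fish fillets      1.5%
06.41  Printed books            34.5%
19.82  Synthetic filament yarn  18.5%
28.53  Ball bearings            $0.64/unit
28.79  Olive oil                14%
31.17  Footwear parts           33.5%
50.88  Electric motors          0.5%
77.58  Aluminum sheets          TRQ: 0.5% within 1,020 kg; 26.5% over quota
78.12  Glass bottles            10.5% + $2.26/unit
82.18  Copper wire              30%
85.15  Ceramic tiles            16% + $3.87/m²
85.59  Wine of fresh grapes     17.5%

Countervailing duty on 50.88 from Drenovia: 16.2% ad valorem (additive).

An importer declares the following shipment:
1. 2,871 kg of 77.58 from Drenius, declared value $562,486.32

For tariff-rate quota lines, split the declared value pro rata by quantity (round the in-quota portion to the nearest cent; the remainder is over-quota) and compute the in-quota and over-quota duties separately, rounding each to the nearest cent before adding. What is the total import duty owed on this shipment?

$97,100.89

Line 1 (77.58, Drenius, 2,871 kg, $562,486.32):
Code 77.58 is under a tariff-rate quota (threshold 1,020 kg). In-quota: 1,020 kg at 0.5%; over-quota: 1,851 kg at 26.5%.
Pro-rata value split: in-quota = $562,486.32 × 1,020/2,871 = $199,838.40; over-quota = $562,486.32 − $199,838.40 = $362,647.92.
In-quota duty = $199,838.40 × 0.5% = $999.19. Over-quota duty = $362,647.92 × 26.5% = $96,101.70.
Line duty = $999.19 + $96,101.70 = $97,100.89.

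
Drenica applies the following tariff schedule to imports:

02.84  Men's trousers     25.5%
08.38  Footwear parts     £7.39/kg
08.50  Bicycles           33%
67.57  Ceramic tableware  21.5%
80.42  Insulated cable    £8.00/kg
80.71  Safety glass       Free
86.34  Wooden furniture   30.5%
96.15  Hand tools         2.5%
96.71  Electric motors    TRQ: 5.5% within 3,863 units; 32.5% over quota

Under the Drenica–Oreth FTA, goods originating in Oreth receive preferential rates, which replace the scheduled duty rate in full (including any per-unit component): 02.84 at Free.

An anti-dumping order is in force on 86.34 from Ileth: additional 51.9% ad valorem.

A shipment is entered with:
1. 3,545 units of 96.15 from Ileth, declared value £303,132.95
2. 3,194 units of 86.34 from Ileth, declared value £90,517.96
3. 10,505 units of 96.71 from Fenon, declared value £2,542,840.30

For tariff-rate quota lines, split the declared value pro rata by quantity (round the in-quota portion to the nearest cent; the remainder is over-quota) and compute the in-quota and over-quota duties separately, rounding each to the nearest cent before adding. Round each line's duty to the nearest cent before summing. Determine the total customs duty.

Line 1 (96.15, Ileth, 3,545 units, £303,132.95):
Base rate for 96.15 is 2.5%.
Duty = £303,132.95 × 2.5% = £7,578.32.
Line 2 (86.34, Ileth, 3,194 units, £90,517.96):
Base rate for 86.34 is 30.5%.
Additional duty on 86.34 from Ileth: +51.9%. Applied ad valorem rate: 30.5% + 51.9% = 82.4%.
Duty = £90,517.96 × 82.4% = £74,586.80.
Line 3 (96.71, Fenon, 10,505 units, £2,542,840.30):
Code 96.71 is under a tariff-rate quota (threshold 3,863 units). In-quota: 3,863 units at 5.5%; over-quota: 6,642 units at 32.5%.
Pro-rata value split: in-quota = £2,542,840.30 × 3,863/10,505 = £935,077.78; over-quota = £2,542,840.30 − £935,077.78 = £1,607,762.52.
In-quota duty = £935,077.78 × 5.5% = £51,429.28. Over-quota duty = £1,607,762.52 × 32.5% = £522,522.82.
Line duty = £51,429.28 + £522,522.82 = £573,952.10.
Total = £7,578.32 + £74,586.80 + £573,952.10 = £656,117.22.

£656,117.22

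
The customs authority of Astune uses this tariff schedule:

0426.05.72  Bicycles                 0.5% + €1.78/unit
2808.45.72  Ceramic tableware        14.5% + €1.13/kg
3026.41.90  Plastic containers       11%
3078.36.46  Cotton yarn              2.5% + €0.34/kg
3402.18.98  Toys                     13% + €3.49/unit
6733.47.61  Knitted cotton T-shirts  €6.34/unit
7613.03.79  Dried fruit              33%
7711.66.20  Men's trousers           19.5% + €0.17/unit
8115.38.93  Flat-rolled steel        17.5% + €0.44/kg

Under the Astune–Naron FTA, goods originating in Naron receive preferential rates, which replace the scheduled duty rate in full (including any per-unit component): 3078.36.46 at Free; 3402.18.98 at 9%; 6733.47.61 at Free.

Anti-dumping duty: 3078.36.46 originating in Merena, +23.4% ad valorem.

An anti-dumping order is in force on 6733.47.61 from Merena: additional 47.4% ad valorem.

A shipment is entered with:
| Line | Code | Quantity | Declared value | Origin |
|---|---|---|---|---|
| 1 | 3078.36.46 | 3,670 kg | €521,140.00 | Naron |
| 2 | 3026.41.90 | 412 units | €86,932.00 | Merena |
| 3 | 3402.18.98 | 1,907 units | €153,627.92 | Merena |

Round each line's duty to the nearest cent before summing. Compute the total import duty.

€36,189.58

Line 1 (3078.36.46, Naron, 3,670 kg, €521,140.00):
Base rate for 3078.36.46 is 2.5% + €0.34/kg.
Origin Naron qualifies under the Astune–Naron agreement and 3078.36.46 is covered: preferential rate Free applies instead.
The additional-duty order on 3078.36.46 targets Merena, not Naron; it does not apply.
Duty = €521,140.00 × 0% = €0.00.
Line 2 (3026.41.90, Merena, 412 units, €86,932.00):
Base rate for 3026.41.90 is 11%.
Duty = €86,932.00 × 11% = €9,562.52.
Line 3 (3402.18.98, Merena, 1,907 units, €153,627.92):
Base rate for 3402.18.98 is 13% + €3.49/unit.
3402.18.98 has an FTA preferential rate, but origin Merena is not Naron; base rate stands.
Duty = €153,627.92 × 13% + 1,907 × €3.49 = €26,627.06.
Total = €0.00 + €9,562.52 + €26,627.06 = €36,189.58.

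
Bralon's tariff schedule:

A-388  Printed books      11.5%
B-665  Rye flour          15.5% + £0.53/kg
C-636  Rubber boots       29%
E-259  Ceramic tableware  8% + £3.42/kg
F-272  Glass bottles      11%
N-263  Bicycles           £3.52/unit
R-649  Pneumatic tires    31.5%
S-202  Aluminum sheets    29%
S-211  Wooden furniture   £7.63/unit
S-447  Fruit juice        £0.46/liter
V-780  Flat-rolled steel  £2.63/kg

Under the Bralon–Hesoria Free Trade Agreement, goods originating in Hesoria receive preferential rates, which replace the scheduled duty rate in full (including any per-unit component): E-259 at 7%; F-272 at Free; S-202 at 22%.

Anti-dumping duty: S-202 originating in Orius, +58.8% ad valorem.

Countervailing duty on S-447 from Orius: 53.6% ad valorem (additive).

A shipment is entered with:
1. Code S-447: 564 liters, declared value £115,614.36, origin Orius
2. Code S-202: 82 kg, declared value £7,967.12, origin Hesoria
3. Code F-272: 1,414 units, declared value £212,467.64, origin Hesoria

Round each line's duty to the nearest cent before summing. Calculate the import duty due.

Line 1 (S-447, Orius, 564 liters, £115,614.36):
Base rate for S-447 is £0.46/liter.
Additional duty on S-447 from Orius: +53.6% ad valorem. Applied ad valorem rate = 53.6%.
Duty = £115,614.36 × 53.6% + 564 × £0.46 = £62,228.74.
Line 2 (S-202, Hesoria, 82 kg, £7,967.12):
Base rate for S-202 is 29%.
Origin Hesoria qualifies under the Bralon–Hesoria agreement and S-202 is covered: preferential rate 22% applies instead.
The additional-duty order on S-202 targets Orius, not Hesoria; it does not apply.
Duty = £7,967.12 × 22% = £1,752.77.
Line 3 (F-272, Hesoria, 1,414 units, £212,467.64):
Base rate for F-272 is 11%.
Origin Hesoria qualifies under the Bralon–Hesoria agreement and F-272 is covered: preferential rate Free applies instead.
Duty = £212,467.64 × 0% = £0.00.
Total = £62,228.74 + £1,752.77 + £0.00 = £63,981.51.

£63,981.51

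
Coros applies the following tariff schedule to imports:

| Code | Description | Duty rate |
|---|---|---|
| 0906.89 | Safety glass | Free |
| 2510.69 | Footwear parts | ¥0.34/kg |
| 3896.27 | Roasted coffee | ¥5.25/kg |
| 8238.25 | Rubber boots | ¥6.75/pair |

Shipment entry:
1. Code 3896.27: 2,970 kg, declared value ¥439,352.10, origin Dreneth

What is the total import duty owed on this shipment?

Line 1 (3896.27, Dreneth, 2,970 kg, ¥439,352.10):
Base rate for 3896.27 is ¥5.25/kg.
Duty = 2,970 × ¥5.25 = ¥15,592.50.

¥15,592.50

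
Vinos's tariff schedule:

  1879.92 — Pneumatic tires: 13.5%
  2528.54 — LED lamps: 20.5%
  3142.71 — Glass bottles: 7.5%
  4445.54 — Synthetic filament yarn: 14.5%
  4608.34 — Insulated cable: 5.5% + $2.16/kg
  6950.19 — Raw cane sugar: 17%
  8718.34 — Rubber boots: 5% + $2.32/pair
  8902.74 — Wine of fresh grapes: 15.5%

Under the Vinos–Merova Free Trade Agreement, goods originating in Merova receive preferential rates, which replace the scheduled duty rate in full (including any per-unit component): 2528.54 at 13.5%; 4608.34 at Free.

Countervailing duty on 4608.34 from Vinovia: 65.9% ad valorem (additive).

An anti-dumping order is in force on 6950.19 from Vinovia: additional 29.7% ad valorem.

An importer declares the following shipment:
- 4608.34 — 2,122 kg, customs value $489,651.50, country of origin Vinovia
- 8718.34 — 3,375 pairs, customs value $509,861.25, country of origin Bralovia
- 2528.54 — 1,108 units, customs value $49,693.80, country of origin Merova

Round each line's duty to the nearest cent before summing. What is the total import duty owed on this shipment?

$394,226.41

Line 1 (4608.34, Vinovia, 2,122 kg, $489,651.50):
Base rate for 4608.34 is 5.5% + $2.16/kg.
4608.34 has an FTA preferential rate, but origin Vinovia is not Merova; base rate stands.
Additional duty on 4608.34 from Vinovia: +65.9%. Applied ad valorem rate: 5.5% + 65.9% = 71.4%.
Duty = $489,651.50 × 71.4% + 2,122 × $2.16 = $354,194.69.
Line 2 (8718.34, Bralovia, 3,375 pairs, $509,861.25):
Base rate for 8718.34 is 5% + $2.32/pair.
Duty = $509,861.25 × 5% + 3,375 × $2.32 = $33,323.06.
Line 3 (2528.54, Merova, 1,108 units, $49,693.80):
Base rate for 2528.54 is 20.5%.
Origin Merova qualifies under the Vinos–Merova agreement and 2528.54 is covered: preferential rate 13.5% applies instead.
Duty = $49,693.80 × 13.5% = $6,708.66.
Total = $354,194.69 + $33,323.06 + $6,708.66 = $394,226.41.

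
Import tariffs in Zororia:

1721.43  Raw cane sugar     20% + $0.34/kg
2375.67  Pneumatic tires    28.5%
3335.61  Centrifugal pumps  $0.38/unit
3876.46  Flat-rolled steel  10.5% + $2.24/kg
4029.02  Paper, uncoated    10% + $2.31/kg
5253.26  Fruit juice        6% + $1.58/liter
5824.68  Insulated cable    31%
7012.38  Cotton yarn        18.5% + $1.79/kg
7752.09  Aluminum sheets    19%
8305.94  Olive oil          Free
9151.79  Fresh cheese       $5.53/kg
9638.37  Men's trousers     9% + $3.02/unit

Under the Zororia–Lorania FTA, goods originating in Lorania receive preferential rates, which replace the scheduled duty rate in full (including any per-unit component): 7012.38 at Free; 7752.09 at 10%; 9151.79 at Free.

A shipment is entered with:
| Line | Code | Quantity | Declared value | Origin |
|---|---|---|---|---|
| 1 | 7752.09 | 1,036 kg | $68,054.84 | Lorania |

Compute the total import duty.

Line 1 (7752.09, Lorania, 1,036 kg, $68,054.84):
Base rate for 7752.09 is 19%.
Origin Lorania qualifies under the Zororia–Lorania agreement and 7752.09 is covered: preferential rate 10% applies instead.
Duty = $68,054.84 × 10% = $6,805.48.

$6,805.48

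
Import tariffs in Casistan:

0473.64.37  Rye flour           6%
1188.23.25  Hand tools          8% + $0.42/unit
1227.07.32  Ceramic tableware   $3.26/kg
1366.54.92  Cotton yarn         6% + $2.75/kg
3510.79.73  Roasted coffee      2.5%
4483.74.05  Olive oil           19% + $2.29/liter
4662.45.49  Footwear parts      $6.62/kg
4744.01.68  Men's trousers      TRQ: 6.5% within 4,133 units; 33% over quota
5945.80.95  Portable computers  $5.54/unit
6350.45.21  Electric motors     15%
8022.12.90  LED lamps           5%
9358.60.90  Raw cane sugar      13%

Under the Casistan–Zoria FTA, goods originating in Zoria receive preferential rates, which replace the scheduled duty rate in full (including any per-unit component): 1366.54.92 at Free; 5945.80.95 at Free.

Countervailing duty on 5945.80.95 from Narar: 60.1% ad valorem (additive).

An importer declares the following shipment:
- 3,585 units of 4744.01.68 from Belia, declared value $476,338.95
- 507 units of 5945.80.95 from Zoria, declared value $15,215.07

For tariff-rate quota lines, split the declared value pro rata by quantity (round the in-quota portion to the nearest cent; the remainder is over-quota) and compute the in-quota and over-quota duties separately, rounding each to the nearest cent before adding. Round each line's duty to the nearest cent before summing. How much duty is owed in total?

$30,962.03

Line 1 (4744.01.68, Belia, 3,585 units, $476,338.95):
Code 4744.01.68 is under a tariff-rate quota (threshold 4,133 units). Quantity 3,585 units is within the quota, so the in-quota rate 6.5% applies to the full value.
Duty = $476,338.95 × 6.5% = $30,962.03.
Line 2 (5945.80.95, Zoria, 507 units, $15,215.07):
Base rate for 5945.80.95 is $5.54/unit.
Origin Zoria qualifies under the Casistan–Zoria agreement and 5945.80.95 is covered: preferential rate Free applies instead.
The additional-duty order on 5945.80.95 targets Narar, not Zoria; it does not apply.
Duty = $15,215.07 × 0% = $0.00.
Total = $30,962.03 + $0.00 = $30,962.03.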